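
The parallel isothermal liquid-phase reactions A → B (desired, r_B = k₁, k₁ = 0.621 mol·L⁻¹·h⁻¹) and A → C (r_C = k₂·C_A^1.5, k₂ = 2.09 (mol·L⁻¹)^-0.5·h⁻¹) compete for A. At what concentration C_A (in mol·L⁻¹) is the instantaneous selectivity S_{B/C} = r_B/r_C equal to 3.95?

0.178 mol·L⁻¹

S_{B/C} = (k₁/k₂)·C_A^-1.5 ⇒ C_A = (S·k₂/k₁)^(1/(-1.5)).
= (3.95×2.09/0.621)^(-0.6667) = (13.29)^(-0.6667) = 0.178 mol·L⁻¹.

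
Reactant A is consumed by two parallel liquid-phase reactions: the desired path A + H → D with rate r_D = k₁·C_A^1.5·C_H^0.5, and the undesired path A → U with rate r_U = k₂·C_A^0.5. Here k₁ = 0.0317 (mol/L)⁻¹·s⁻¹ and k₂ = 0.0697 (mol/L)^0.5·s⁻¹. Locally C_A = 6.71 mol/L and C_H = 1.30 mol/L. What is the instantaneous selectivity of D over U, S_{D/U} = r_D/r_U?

3.48

S_{D/U} = r_D/r_U = (k₁·C_A^1.5·C_H^0.5)/(k₂·C_A^0.5) = (k₁/k₂)·C_A·C_H^0.5.
= (0.0317×6.710^1.5×1.300^0.5) / (0.0697×6.710^0.5) = 0.6282/0.1805 = 3.48.
Since the desired path is higher order in A, keeping C_A high (PFR or concentrated feed) favours D.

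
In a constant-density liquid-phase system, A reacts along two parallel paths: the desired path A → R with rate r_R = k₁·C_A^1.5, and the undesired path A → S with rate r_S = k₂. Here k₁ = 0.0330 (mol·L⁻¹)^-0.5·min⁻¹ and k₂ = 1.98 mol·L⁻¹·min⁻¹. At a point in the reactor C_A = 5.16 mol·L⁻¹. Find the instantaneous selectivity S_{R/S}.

0.195

S_{R/S} = r_R/r_S = (k₁·C_A^1.5)/(k₂) = (k₁/k₂)·C_A^1.5.
= (0.0330×5.160^1.5) / (1.98) = 0.3868/1.980 = 0.195.
Since the desired path is higher order in A, keeping C_A high (PFR or concentrated feed) favours R.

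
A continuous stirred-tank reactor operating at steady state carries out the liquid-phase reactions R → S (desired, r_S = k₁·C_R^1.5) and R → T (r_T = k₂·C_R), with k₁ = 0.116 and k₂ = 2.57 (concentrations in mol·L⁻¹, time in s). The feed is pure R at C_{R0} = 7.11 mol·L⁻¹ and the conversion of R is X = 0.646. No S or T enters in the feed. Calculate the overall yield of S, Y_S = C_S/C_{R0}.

Exit C_R = C_{R0}(1−X) = 7.11×0.354 = 2.517 mol·L⁻¹.
A CSTR operates uniformly at the exit composition, giving r_S = 0.4632 and r_T = 6.469 (each k·C_R^n at C_R = 2.517).
Fraction of consumed R going to S: r_S/(r_S+r_T) = 0.06682.
C_S = 0.06682·C_{R0}·X = 0.06682×7.11×0.646 = 0.307 mol·L⁻¹; Y_S = C_S/C_{R0} = 0.0432.

0.0432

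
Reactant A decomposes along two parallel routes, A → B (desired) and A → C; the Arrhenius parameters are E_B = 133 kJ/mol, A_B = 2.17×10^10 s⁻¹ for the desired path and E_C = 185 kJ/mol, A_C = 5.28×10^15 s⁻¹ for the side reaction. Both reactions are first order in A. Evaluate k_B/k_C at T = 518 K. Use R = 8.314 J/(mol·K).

k_B/k_C = (A_B/A_C)·exp[−(E_B−E_C)/(RT)] = (A_B/A_C)·exp[(E_C−E_B)/(RT)].
(E_C−E_B)/(RT) = (185−133)×10³/(8.314×518) = 52000/4307 = 12.07.
k_B/k_C = (2.17×10^10/5.28×10^15)·exp(12.07) = 4.110×10^-6 × 1.753×10^5 = 0.721.

0.721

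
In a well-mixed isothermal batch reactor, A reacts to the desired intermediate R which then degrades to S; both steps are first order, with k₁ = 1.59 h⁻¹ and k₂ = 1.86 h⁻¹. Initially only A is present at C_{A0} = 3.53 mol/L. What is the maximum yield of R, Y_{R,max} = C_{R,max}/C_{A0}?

0.339

For a first-order series the maximum intermediate yield is C_{R,max}/C_{A0} = (k₁/k₂)^[k₂/(k₂−k₁)].
= (1.59/1.86)^(1.86/(1.86−1.59)) = (0.8548)^(6.889) = 0.3394.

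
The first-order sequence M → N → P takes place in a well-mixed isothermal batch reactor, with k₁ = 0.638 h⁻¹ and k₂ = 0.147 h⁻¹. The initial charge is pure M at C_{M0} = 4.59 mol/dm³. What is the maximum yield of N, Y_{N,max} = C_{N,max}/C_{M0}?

0.644

Evaluating C_N at t_opt = ln(k₂/k₁)/(k₂−k₁) gives C_{N,max}/C_{M0} = (k₁/k₂)^[k₂/(k₂−k₁)].
= (0.638/0.147)^(0.147/(0.147−0.638)) = (4.340)^(-0.2994) = 0.6444.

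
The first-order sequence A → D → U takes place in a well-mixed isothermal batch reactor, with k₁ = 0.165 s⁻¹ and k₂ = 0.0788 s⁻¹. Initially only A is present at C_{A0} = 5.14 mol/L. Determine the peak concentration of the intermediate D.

2.62 mol/L

At the optimum, C_{D,max}/C_{A0} = (k₁/k₂)^[k₂/(k₂−k₁)].
= (0.165/0.0788)^(0.0788/(0.0788−0.165)) = (2.094)^(-0.9142) = 0.5089.
C_{D,max} = 0.5089×5.14 = 2.62 mol/L.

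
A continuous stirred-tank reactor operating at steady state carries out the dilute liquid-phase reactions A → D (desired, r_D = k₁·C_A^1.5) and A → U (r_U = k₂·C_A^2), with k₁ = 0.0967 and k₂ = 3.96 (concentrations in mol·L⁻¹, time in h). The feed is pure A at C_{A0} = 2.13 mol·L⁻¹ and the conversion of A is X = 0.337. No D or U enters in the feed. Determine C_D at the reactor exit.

Exit C_A = C_{A0}(1−X) = 2.13×0.663 = 1.412 mol·L⁻¹.
A CSTR operates uniformly at the exit composition, giving r_D = 0.1623 and r_U = 7.897 (each k·C_A^n at C_A = 1.412).
Fraction of consumed A going to D: r_D/(r_D+r_U) = 0.02013.
C_D = 0.02013·C_{A0}·X = 0.02013×2.13×0.337 = 0.0145 mol·L⁻¹.

0.0145 mol·L⁻¹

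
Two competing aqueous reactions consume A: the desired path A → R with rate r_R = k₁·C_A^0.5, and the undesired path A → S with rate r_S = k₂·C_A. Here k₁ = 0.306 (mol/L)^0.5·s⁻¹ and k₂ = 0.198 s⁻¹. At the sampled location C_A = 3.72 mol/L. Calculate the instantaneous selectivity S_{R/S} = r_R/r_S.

0.801

S_{R/S} = r_R/r_S = (k₁·C_A^0.5)/(k₂·C_A) = (k₁/k₂)·C_A^-0.5.
= (0.306×3.720^0.5) / (0.198×3.720) = 0.5902/0.7366 = 0.801.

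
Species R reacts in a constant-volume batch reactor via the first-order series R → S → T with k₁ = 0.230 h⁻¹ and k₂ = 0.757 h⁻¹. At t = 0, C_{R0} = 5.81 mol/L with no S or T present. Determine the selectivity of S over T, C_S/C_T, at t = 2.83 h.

0.584

Solving the coupled first-order balances gives C_S(t) = [k₁/(k₂−k₁)]·C_{R0}·(e^(−k₁t) − e^(−k₂t)).
e^(−k₁t) = e^(−0.230×2.83) = e^(−0.6509) = 0.5216; e^(−k₂t) = e^(−2.142) = 0.1174.
C_S = 0.230×5.81/(0.757−0.230) × (0.5216−0.1174) = 2.536×0.4042 = 1.025 mol/L.
C_R = C_{R0}e^(−k₁t) = 3.030 mol/L, so C_T = C_{R0}−C_R−C_S = 1.755 mol/L; C_S/C_T = 0.584.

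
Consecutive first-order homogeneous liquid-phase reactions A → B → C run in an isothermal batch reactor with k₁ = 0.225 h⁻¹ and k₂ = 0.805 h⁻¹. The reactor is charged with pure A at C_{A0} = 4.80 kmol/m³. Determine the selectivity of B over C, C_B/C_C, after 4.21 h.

0.289

The intermediate concentration in a first-order A→B→C sequence is C_B = k₁C_{A0}(e^(−k₁t) − e^(−k₂t))/(k₂−k₁).
e^(−k₁t) = e^(−0.225×4.21) = e^(−0.9473) = 0.3878; e^(−k₂t) = e^(−3.389) = 0.03374.
C_B = 0.225×4.80/(0.805−0.225) × (0.3878−0.03374) = 1.862×0.3541 = 0.6593 kmol/m³.
C_A = C_{A0}e^(−k₁t) = 1.861 kmol/m³, so C_C = C_{A0}−C_A−C_B = 2.279 kmol/m³; C_B/C_C = 0.289.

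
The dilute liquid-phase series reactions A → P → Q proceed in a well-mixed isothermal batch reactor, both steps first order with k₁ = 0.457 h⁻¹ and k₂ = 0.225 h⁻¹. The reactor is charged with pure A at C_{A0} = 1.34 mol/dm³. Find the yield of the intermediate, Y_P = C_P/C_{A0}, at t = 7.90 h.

0.280

For first-order series with pure A initially, C_P(t) = k₁C_{A0}/(k₂−k₁)·(e^(−k₁t) − e^(−k₂t)).
e^(−k₁t) = e^(−0.457×7.90) = e^(−3.610) = 0.02704; e^(−k₂t) = e^(−1.778) = 0.1691.
C_P = 0.457×1.34/(0.225−0.457) × (0.02704−0.1691) = (-2.640)×(-0.1420) = 0.3749 mol/dm³.
Y_P = C_P/C_{A0} = 0.3749/1.34 = 0.280.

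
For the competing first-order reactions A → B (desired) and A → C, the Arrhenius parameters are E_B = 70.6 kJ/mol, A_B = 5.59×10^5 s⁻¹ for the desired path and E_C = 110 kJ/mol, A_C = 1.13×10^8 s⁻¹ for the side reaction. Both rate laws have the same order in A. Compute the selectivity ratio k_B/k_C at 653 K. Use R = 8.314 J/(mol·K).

7.02

Since both paths have the same order in A, the concentration cancels and S_{B/C} = k_B/k_C = (A_B/A_C)·exp[(E_C−E_B)/(RT)].
(E_C−E_B)/(RT) = (110−70.6)×10³/(8.314×653) = 39400/5429 = 7.257.
k_B/k_C = (5.59×10^5/1.13×10^8)·exp(7.257) = 0.004947 × 1418 = 7.02.
Since E_B < E_C, lowering the temperature improves selectivity toward B.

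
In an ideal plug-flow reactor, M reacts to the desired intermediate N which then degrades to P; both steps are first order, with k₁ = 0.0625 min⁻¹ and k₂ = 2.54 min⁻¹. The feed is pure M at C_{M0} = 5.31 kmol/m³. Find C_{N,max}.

At the optimum, C_{N,max}/C_{M0} = (k₁/k₂)^[k₂/(k₂−k₁)].
= (0.0625/2.54)^(2.54/(2.54−0.0625)) = (0.02461)^(1.025) = 0.02241.
C_{N,max} = 0.02241×5.31 = 0.119 kmol/m³.

0.119 kmol/m³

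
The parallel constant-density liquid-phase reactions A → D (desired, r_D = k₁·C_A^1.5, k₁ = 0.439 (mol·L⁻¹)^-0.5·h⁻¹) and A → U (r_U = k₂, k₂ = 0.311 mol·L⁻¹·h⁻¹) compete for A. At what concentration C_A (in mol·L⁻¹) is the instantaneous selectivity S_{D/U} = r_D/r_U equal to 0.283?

0.343 mol·L⁻¹

S_{D/U} = (k₁/k₂)·C_A^1.5 ⇒ C_A = (S·k₂/k₁)^(1/1.5).
= (0.283×0.311/0.439)^(0.6667) = (0.2005)^(0.6667) = 0.343 mol·L⁻¹.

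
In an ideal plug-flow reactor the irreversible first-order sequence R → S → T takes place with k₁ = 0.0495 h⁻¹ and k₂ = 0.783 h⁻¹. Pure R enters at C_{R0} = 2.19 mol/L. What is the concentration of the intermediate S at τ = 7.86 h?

0.0998 mol/L

The intermediate concentration in a first-order A→B→C sequence is C_S = k₁C_{R0}(e^(−k₁τ) − e^(−k₂τ))/(k₂−k₁).
e^(−k₁τ) = e^(−0.0495×7.86) = e^(−0.3891) = 0.6777; e^(−k₂τ) = e^(−6.154) = 0.002124.
C_S = 0.0495×2.19/(0.783−0.0495) × (0.6777−0.002124) = 0.1478×0.6756 = 0.09984 mol/L.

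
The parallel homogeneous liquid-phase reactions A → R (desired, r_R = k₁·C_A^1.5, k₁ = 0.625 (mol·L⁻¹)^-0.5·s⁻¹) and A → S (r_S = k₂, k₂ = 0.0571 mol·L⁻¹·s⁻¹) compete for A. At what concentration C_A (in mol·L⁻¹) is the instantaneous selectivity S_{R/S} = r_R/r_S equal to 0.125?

S_{R/S} = (k₁/k₂)·C_A^1.5 ⇒ C_A = (S·k₂/k₁)^(1/1.5).
= (0.125×0.0571/0.625)^(0.6667) = (0.01142)^(0.6667) = 0.0507 mol·L⁻¹.

0.0507 mol·L⁻¹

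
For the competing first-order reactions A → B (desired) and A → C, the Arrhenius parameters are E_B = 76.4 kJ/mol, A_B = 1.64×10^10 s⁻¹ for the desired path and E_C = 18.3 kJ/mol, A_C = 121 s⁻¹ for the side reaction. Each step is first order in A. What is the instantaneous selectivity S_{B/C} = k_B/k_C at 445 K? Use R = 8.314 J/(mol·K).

20.5

With equal orders, S_{B/C} = k_B/k_C = (A_B/A_C)·exp[(E_C−E_B)/(RT)].
(E_C−E_B)/(RT) = (18.3−76.4)×10³/(8.314×445) = -58100/3700 = -15.70.
k_B/k_C = (1.64×10^10/121)·exp(-15.70) = 1.355×10^8 × 1.513×10^-7 = 20.5.
Since E_B > E_C, raising the temperature improves selectivity toward B.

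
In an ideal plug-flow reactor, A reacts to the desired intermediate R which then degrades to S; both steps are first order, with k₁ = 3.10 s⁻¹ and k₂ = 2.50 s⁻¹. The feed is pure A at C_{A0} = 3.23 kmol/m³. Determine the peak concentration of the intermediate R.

At the optimum, C_{R,max}/C_{A0} = (k₁/k₂)^[k₂/(k₂−k₁)].
= (3.10/2.50)^(2.50/(2.50−3.10)) = (1.240)^(-4.167) = 0.4081.
C_{R,max} = 0.4081×3.23 = 1.32 kmol/m³.

1.32 kmol/m³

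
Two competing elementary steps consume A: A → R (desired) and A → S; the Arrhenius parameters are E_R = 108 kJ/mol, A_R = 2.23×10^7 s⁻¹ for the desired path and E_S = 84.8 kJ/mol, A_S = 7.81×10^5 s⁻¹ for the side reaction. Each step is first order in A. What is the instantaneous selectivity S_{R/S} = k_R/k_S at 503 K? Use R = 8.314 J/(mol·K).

0.111

With equal orders, S_{R/S} = k_R/k_S = (A_R/A_S)·exp[(E_S−E_R)/(RT)].
(E_S−E_R)/(RT) = (84.8−108)×10³/(8.314×503) = -23200/4182 = -5.548.
k_R/k_S = (2.23×10^7/7.81×10^5)·exp(-5.548) = 28.55 × 0.003897 = 0.111.
Since E_R > E_S, raising the temperature improves selectivity toward R.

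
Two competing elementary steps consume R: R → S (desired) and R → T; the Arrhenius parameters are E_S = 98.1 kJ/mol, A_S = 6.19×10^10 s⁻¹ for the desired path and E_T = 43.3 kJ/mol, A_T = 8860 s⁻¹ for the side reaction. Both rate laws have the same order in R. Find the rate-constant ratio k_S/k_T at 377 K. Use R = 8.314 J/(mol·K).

Since both paths have the same order in R, the concentration cancels and S_{S/T} = k_S/k_T = (A_S/A_T)·exp[(E_T−E_S)/(RT)].
(E_T−E_S)/(RT) = (43.3−98.1)×10³/(8.314×377) = -54800/3134 = -17.48.
k_S/k_T = (6.19×10^10/8860)·exp(-17.48) = 6.986×10^6 × 2.553×10^-8 = 0.178.

0.178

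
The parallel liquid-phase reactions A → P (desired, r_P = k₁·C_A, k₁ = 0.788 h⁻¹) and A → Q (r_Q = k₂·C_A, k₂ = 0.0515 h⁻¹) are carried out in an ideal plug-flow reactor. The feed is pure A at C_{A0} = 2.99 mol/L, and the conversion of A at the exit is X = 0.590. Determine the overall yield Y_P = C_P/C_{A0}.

0.554

C_A = C_{A0}(1−X) = 1.226 mol/L.
Both paths are first order in A, so the instantaneous fraction to P is constant: dC_P/d(−C_A) = k₁/(k₁+k₂) = 0.9387.
C_P = 0.9387·(C_{A0}−C_A) = 0.9387×1.764 = 1.66 mol/L.
Y_P = C_P/C_{A0} = 1.656/2.99 = 0.554.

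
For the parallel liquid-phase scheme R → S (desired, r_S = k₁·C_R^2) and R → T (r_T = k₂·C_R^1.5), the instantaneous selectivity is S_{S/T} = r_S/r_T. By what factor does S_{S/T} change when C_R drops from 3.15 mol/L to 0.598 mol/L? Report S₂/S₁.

0.436

S_{S/T} = (k₁/k₂)·C_R^0.5, so S₂/S₁ = (C_{R,2}/C_{R,1})^0.5.
= (0.598/3.15)^0.5 = (0.1898)^0.5 = 0.436.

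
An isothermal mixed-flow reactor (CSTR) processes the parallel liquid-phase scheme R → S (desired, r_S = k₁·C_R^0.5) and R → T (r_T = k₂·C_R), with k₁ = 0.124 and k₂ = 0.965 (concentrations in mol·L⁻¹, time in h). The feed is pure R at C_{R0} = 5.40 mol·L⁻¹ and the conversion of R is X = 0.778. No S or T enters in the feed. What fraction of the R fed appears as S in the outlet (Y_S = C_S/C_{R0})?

Exit C_R = C_{R0}(1−X) = 5.40×0.222 = 1.199 mol·L⁻¹.
A CSTR operates uniformly at the exit composition, giving r_S = 0.1358 and r_T = 1.157 (each k·C_R^n at C_R = 1.199).
Fraction of consumed R going to S: r_S/(r_S+r_T) = 0.1050.
C_S = 0.1050·C_{R0}·X = 0.1050×5.40×0.778 = 0.441 mol·L⁻¹; Y_S = C_S/C_{R0} = 0.0817.

0.0817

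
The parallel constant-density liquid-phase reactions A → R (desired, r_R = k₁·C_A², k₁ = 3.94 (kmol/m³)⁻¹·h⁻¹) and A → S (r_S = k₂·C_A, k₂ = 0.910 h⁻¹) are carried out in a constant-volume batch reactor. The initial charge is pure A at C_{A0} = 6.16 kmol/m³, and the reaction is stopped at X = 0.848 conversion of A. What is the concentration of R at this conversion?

C_A = C_{A0}(1−X) = 0.9363 kmol/m³.
Along a PFR/batch, dC_S/dC_A = −r_S/(r_R+r_S) = −k₂/(k₂+k₁·C_A).
Integrating from C_{A0} to C_A: C_S = (0.910/3.94)·ln[(0.910+3.94·6.16)/(0.910+3.94·0.936)] = 0.2310·ln(25.18/4.599) = 0.3927 kmol/m³.
Then C_R = (C_{A0}−C_A) − C_S = 5.224 − 0.3927 = 4.831 kmol/m³.

4.83 kmol/m³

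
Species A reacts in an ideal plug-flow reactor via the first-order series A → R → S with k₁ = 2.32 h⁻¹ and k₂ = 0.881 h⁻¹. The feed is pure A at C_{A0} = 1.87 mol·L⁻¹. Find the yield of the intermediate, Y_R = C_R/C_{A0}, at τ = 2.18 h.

0.226

Solving the coupled first-order balances gives C_R(τ) = [k₁/(k₂−k₁)]·C_{A0}·(e^(−k₁τ) − e^(−k₂τ)).
e^(−k₁τ) = e^(−2.32×2.18) = e^(−5.058) = 0.006361; e^(−k₂τ) = e^(−1.921) = 0.1465.
C_R = 2.32×1.87/(0.881−2.32) × (0.006361−0.1465) = (-3.015)×(-0.1402) = 0.4226 mol·L⁻¹.
Y_R = C_R/C_{A0} = 0.4226/1.87 = 0.226.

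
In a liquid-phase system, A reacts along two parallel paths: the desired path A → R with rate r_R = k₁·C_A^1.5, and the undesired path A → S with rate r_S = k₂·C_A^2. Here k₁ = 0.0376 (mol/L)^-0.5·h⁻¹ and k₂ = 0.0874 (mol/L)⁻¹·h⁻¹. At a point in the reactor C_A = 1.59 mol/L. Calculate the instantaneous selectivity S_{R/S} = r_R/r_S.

S_{R/S} = r_R/r_S = (k₁·C_A^1.5)/(k₂·C_A^2) = (k₁/k₂)·C_A^-0.5.
= (0.0376×1.590^1.5) / (0.0874×1.590^2) = 0.07538/0.2210 = 0.341.
The undesired path is higher order in A, so low C_A (CSTR or dilute feed) favours R.

0.341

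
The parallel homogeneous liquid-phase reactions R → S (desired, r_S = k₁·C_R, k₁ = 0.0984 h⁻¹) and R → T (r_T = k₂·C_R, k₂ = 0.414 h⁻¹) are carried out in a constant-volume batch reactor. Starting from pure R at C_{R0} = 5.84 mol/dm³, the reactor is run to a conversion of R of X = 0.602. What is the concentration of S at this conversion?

0.675 mol/dm³

C_R = C_{R0}(1−X) = 2.324 mol/dm³.
Both paths are first order in R, so the instantaneous fraction to S is constant: dC_S/d(−C_R) = k₁/(k₁+k₂) = 0.1920.
C_S = 0.1920·(C_{R0}−C_R) = 0.1920×3.516 = 0.675 mol/dm³.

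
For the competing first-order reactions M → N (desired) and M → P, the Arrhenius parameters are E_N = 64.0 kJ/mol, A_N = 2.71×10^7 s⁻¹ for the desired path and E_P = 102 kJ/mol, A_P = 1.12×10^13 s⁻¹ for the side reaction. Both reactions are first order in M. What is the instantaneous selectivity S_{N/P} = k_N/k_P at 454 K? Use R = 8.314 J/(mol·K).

0.0570

k_N/k_P = (A_N/A_P)·exp[−(E_N−E_P)/(RT)] = (A_N/A_P)·exp[(E_P−E_N)/(RT)].
(E_P−E_N)/(RT) = (102−64.0)×10³/(8.314×454) = 38000/3775 = 10.07.
k_N/k_P = (2.71×10^7/1.12×10^13)·exp(10.07) = 2.420×10^-6 × 23562 = 0.0570.
Since E_N < E_P, lowering the temperature improves selectivity toward N.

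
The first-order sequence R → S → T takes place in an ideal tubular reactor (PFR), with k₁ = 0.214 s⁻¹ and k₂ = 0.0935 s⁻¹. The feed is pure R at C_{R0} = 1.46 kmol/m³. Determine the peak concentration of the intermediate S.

For a first-order series the maximum intermediate yield is C_{S,max}/C_{R0} = (k₁/k₂)^[k₂/(k₂−k₁)].
= (0.214/0.0935)^(0.0935/(0.0935−0.214)) = (2.289)^(-0.7759) = 0.5260.
C_{S,max} = 0.5260×1.46 = 0.768 kmol/m³.

0.768 kmol/m³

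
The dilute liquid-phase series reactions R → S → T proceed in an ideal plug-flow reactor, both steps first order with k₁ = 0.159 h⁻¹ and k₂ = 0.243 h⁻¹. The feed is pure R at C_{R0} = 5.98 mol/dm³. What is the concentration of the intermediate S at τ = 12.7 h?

0.986 mol/dm³

Solving the coupled first-order balances gives C_S(τ) = [k₁/(k₂−k₁)]·C_{R0}·(e^(−k₁τ) − e^(−k₂τ)).
e^(−k₁τ) = e^(−0.159×12.7) = e^(−2.019) = 0.1327; e^(−k₂τ) = e^(−3.086) = 0.04568.
C_S = 0.159×5.98/(0.243−0.159) × (0.1327−0.04568) = 11.32×0.08707 = 0.9856 mol/dm³.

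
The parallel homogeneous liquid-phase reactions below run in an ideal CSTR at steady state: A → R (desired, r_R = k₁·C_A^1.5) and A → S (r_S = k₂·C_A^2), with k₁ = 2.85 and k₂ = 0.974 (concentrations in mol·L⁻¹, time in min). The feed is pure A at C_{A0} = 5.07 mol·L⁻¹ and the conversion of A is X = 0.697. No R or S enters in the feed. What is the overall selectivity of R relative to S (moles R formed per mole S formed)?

2.36

Exit C_A = C_{A0}(1−X) = 5.07×0.303 = 1.536 mol·L⁻¹.
A CSTR operates uniformly at the exit composition, giving r_R = 5.427 and r_S = 2.299 (each k·C_A^n at C_A = 1.536).
Overall selectivity = C_R/C_S = r_Rτ/(r_Sτ) = r_R/r_S = 2.36.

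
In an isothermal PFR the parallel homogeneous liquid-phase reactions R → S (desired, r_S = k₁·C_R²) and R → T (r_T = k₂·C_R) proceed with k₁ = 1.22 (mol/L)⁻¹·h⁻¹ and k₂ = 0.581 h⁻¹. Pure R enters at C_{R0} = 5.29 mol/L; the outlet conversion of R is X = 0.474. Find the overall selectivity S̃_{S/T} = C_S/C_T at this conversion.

C_R = C_{R0}(1−X) = 2.783 mol/L.
Along a PFR/batch, dC_T/dC_R = −r_T/(r_S+r_T) = −k₂/(k₂+k₁·C_R).
Integrating from C_{R0} to C_R: C_T = (0.581/1.22)·ln[(0.581+1.22·5.29)/(0.581+1.22·2.78)] = 0.4762·ln(7.035/3.976) = 0.2718 mol/L.
Then C_S = (C_{R0}−C_R) − C_T = 2.507 − 0.2718 = 2.236 mol/L.
S̃_{S/T} = C_S/C_T = 2.236/0.2718 = 8.23.

8.23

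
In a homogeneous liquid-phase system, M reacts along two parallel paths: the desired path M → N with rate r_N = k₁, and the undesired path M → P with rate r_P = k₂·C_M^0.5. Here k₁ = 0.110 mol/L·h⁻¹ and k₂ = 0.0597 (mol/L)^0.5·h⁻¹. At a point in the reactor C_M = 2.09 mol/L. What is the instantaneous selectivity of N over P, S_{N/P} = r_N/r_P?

1.27

S_{N/P} = r_N/r_P = (k₁)/(k₂·C_M^0.5) = (k₁/k₂)·C_M^-0.5.
= (0.110) / (0.0597×2.090^0.5) = 0.1100/0.08631 = 1.27.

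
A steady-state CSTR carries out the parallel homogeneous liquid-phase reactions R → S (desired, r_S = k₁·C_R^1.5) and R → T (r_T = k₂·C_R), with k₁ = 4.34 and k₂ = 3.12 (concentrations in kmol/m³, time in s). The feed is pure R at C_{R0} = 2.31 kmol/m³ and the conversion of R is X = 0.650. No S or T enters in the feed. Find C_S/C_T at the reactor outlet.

Exit C_R = C_{R0}(1−X) = 2.31×0.350 = 0.8085 kmol/m³.
In a CSTR the entire volume is at exit conditions, so r_S = 4.34×0.8085^1.5 = 3.155 and r_T = 3.12×0.8085 = 2.523.
Overall selectivity = C_S/C_T = r_Sτ/(r_Tτ) = r_S/r_T = 1.25.

1.25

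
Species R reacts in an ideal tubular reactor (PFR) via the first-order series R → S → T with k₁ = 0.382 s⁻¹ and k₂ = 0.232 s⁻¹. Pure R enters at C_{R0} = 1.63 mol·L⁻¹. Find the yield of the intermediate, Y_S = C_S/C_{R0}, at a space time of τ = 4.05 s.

Solving the coupled first-order balances gives C_S(τ) = [k₁/(k₂−k₁)]·C_{R0}·(e^(−k₁τ) − e^(−k₂τ)).
e^(−k₁τ) = e^(−0.382×4.05) = e^(−1.547) = 0.2129; e^(−k₂τ) = e^(−0.9396) = 0.3908.
C_S = 0.382×1.63/(0.232−0.382) × (0.2129−0.3908) = (-4.151)×(-0.1779) = 0.7386 mol·L⁻¹.
Y_S = C_S/C_{R0} = 0.7386/1.63 = 0.453.

0.453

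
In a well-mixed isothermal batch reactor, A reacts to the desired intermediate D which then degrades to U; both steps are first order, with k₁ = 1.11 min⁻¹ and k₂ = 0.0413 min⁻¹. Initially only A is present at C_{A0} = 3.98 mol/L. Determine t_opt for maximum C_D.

3.08 min

For first-order series the maximum of C_D occurs at t_opt = ln(k₂/k₁)/(k₂−k₁).
= ln(0.0413/1.11)/(0.0413−1.11) = ln(0.03721)/-1.069 = -3.291/-1.069 = 3.08 min.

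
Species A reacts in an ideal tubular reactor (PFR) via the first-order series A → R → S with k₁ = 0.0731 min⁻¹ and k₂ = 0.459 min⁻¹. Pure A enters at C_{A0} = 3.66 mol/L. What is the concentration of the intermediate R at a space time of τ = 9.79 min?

Solving the coupled first-order balances gives C_R(τ) = [k₁/(k₂−k₁)]·C_{A0}·(e^(−k₁τ) − e^(−k₂τ)).
e^(−k₁τ) = e^(−0.0731×9.79) = e^(−0.7156) = 0.4889; e^(−k₂τ) = e^(−4.494) = 0.01118.
C_R = 0.0731×3.66/(0.459−0.0731) × (0.4889−0.01118) = 0.6933×0.4777 = 0.3312 mol/L.

0.331 mol/L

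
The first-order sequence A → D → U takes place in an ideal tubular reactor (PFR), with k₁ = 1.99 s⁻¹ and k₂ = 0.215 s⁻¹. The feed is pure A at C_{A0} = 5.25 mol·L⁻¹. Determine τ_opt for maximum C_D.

1.25 s

The intermediate peaks when r₁ = r₂, i.e. k₁e^(−k₁τ) = k₂e^(−k₂τ), giving τ_opt = ln(k₂/k₁)/(k₂−k₁).
= ln(0.215/1.99)/(0.215−1.99) = ln(0.1080)/-1.775 = -2.225/-1.775 = 1.25 s.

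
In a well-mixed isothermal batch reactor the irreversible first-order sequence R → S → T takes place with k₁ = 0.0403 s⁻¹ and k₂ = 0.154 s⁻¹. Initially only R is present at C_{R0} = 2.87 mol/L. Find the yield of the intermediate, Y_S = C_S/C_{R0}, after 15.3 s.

0.158

For first-order series with pure R initially, C_S(t) = k₁C_{R0}/(k₂−k₁)·(e^(−k₁t) − e^(−k₂t)).
e^(−k₁t) = e^(−0.0403×15.3) = e^(−0.6166) = 0.5398; e^(−k₂t) = e^(−2.356) = 0.09478.
C_S = 0.0403×2.87/(0.154−0.0403) × (0.5398−0.09478) = 1.017×0.4450 = 0.4527 mol/L.
Y_S = C_S/C_{R0} = 0.4527/2.87 = 0.158.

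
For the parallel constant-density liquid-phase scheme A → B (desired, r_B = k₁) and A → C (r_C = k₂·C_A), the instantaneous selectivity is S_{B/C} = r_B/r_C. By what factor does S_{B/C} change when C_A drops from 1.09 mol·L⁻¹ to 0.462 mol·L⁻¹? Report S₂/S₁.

S_{B/C} = (k₁/k₂)·C_A⁻¹, so S₂/S₁ = (C_{A,2}/C_{A,1})⁻¹.
= 1.09/0.462 = 2.36.
Selectivity toward B rises as C_A falls — low-concentration operation is favoured.

2.36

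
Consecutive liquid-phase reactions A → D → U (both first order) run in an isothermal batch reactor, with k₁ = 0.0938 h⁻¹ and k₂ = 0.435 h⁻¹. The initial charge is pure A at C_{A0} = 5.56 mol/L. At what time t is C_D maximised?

4.50 h

For first-order series the maximum of C_D occurs at t_opt = ln(k₂/k₁)/(k₂−k₁).
= ln(0.435/0.0938)/(0.435−0.0938) = ln(4.638)/0.3412 = 1.534/0.3412 = 4.50 h.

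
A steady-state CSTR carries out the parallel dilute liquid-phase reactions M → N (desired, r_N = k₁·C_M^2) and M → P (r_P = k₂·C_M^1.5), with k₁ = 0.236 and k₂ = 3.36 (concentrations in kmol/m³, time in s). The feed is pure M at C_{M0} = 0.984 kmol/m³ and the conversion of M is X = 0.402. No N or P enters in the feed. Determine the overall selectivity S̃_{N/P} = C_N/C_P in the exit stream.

Exit C_M = C_{M0}(1−X) = 0.984×0.598 = 0.5884 kmol/m³.
Rates in a CSTR are evaluated at the outlet concentration: r_N = 0.236×0.5884^2 = 0.08172, r_P = 3.36×0.5884^1.5 = 1.517.
Overall selectivity = C_N/C_P = r_Nτ/(r_Pτ) = r_N/r_P = 0.0539.

0.0539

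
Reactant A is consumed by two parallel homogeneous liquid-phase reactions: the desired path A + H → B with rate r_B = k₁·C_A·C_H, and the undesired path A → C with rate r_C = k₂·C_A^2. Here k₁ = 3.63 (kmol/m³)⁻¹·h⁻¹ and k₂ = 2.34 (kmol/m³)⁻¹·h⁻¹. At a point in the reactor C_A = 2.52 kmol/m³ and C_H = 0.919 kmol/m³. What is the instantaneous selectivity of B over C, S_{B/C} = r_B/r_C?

S_{B/C} = r_B/r_C = (k₁·C_A·C_H)/(k₂·C_A^2) = (k₁/k₂)·C_A⁻¹·C_H.
= (3.63×2.520×0.9190) / (2.34×2.520^2) = 8.407/14.86 = 0.566.
The undesired path is higher order in A, so low C_A (CSTR or dilute feed) favours B.

0.566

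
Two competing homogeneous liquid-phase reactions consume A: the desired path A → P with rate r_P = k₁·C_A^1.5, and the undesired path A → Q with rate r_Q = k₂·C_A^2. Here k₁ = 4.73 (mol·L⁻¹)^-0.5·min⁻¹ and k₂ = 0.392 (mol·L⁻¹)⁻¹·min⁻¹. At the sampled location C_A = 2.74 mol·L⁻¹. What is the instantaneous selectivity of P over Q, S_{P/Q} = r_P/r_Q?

S_{P/Q} = r_P/r_Q = (k₁·C_A^1.5)/(k₂·C_A^2) = (k₁/k₂)·C_A^-0.5.
= (4.73×2.740^1.5) / (0.392×2.740^2) = 21.45/2.943 = 7.29.
The undesired path is higher order in A, so low C_A (CSTR or dilute feed) favours P.

7.29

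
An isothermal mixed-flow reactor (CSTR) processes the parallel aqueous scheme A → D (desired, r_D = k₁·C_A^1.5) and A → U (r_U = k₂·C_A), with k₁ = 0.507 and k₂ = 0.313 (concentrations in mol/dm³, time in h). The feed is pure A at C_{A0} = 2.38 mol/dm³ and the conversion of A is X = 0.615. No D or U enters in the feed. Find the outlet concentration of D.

0.890 mol/dm³

Exit C_A = C_{A0}(1−X) = 2.38×0.385 = 0.9163 mol/dm³.
A CSTR operates uniformly at the exit composition, giving r_D = 0.4447 and r_U = 0.2868 (each k·C_A^n at C_A = 0.9163).
Fraction of consumed A going to D: r_D/(r_D+r_U) = 0.6079.
C_D = 0.6079·C_{A0}·X = 0.6079×2.38×0.615 = 0.890 mol/dm³.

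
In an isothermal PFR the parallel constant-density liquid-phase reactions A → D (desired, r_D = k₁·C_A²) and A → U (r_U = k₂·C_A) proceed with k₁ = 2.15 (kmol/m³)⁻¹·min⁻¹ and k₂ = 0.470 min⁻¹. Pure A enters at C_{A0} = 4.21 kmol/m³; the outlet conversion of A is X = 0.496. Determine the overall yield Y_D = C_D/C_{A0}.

0.463

C_A = C_{A0}(1−X) = 2.122 kmol/m³.
Along a PFR/batch, dC_U/dC_A = −r_U/(r_D+r_U) = −k₂/(k₂+k₁·C_A).
Integrating from C_{A0} to C_A: C_U = (0.470/2.15)·ln[(0.470+2.15·4.21)/(0.470+2.15·2.12)] = 0.2186·ln(9.521/5.032) = 0.1394 kmol/m³.
Then C_D = (C_{A0}−C_A) − C_U = 2.088 − 0.1394 = 1.949 kmol/m³.
Y_D = C_D/C_{A0} = 1.949/4.21 = 0.463.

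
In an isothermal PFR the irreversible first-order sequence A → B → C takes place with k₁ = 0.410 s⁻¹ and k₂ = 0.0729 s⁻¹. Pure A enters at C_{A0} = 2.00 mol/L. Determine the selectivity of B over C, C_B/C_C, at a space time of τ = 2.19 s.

Solving the coupled first-order balances gives C_B(τ) = [k₁/(k₂−k₁)]·C_{A0}·(e^(−k₁τ) − e^(−k₂τ)).
e^(−k₁τ) = e^(−0.410×2.19) = e^(−0.8979) = 0.4074; e^(−k₂τ) = e^(−0.1597) = 0.8524.
C_B = 0.410×2.00/(0.0729−0.410) × (0.4074−0.8524) = (-2.433)×(-0.4450) = 1.083 mol/L.
C_A = C_{A0}e^(−k₁τ) = 0.8148 mol/L, so C_C = C_{A0}−C_A−C_B = 0.1026 mol/L; C_B/C_C = 10.5.

10.5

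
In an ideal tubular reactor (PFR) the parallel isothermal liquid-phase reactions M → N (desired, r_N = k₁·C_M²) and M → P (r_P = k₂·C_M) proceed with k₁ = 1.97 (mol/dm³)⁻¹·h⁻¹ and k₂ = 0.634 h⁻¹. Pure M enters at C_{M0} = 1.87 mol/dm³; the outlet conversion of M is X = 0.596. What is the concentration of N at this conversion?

C_M = C_{M0}(1−X) = 0.7555 mol/dm³.
Along a PFR/batch, dC_P/dC_M = −r_P/(r_N+r_P) = −k₂/(k₂+k₁·C_M).
Integrating from C_{M0} to C_M: C_P = (0.634/1.97)·ln[(0.634+1.97·1.87)/(0.634+1.97·0.755)] = 0.3218·ln(4.318/2.122) = 0.2286 mol/dm³.
Then C_N = (C_{M0}−C_M) − C_P = 1.115 − 0.2286 = 0.8859 mol/dm³.

0.886 mol/dm³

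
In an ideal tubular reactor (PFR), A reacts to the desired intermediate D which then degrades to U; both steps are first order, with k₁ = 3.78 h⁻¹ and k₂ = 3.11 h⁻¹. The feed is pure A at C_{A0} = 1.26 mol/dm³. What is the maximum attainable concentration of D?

Evaluating C_D at τ_opt = ln(k₂/k₁)/(k₂−k₁) gives C_{D,max}/C_{A0} = (k₁/k₂)^[k₂/(k₂−k₁)].
= (3.78/3.11)^(3.11/(3.11−3.78)) = (1.215)^(-4.642) = 0.4043.
C_{D,max} = 0.4043×1.26 = 0.509 mol/dm³.

0.509 mol/dm³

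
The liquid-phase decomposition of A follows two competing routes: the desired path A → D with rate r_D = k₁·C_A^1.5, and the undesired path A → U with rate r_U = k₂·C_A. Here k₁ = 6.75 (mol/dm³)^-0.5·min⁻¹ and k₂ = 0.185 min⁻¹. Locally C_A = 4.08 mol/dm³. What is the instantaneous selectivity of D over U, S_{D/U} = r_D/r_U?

S_{D/U} = r_D/r_U = (k₁·C_A^1.5)/(k₂·C_A) = (k₁/k₂)·C_A^0.5.
= (6.75×4.080^1.5) / (0.185×4.080) = 55.63/0.7548 = 73.7.
Since the desired path is higher order in A, keeping C_A high (PFR or concentrated feed) favours D.

73.7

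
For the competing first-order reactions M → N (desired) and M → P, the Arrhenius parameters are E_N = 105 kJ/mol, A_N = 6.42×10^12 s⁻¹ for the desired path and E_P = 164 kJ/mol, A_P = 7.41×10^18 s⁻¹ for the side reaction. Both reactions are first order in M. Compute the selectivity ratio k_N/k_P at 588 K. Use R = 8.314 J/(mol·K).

0.151

Since both paths have the same order in M, the concentration cancels and S_{N/P} = k_N/k_P = (A_N/A_P)·exp[(E_P−E_N)/(RT)].
(E_P−E_N)/(RT) = (164−105)×10³/(8.314×588) = 59000/4889 = 12.07.
k_N/k_P = (6.42×10^12/7.41×10^18)·exp(12.07) = 8.664×10^-7 × 1.743×10^5 = 0.151.
Since E_N < E_P, lowering the temperature improves selectivity toward N.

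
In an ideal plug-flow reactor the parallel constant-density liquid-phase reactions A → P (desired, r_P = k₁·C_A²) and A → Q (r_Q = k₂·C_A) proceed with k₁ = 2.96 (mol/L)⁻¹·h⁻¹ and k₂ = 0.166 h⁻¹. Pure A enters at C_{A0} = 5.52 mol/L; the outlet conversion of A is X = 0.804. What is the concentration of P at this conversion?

4.35 mol/L

C_A = C_{A0}(1−X) = 1.082 mol/L.
Along a PFR/batch, dC_Q/dC_A = −r_Q/(r_P+r_Q) = −k₂/(k₂+k₁·C_A).
Integrating from C_{A0} to C_A: C_Q = (0.166/2.96)·ln[(0.166+2.96·5.52)/(0.166+2.96·1.08)] = 0.05608·ln(16.51/3.368) = 0.08912 mol/L.
Then C_P = (C_{A0}−C_A) − C_Q = 4.438 − 0.08912 = 4.349 mol/L.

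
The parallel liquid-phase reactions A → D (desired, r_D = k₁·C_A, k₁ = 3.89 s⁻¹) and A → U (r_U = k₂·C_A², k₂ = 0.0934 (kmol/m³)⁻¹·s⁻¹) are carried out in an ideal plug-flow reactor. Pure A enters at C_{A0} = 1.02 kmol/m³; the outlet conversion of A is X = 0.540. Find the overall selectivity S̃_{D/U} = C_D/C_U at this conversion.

56.0

C_A = C_{A0}(1−X) = 0.4692 kmol/m³.
Along a PFR/batch, dC_D/dC_A = −r_D/(r_D+r_U) = −k₁/(k₁+k₂·C_A).
Integrating from C_{A0} to C_A: C_D = (3.89/0.0934)·ln[(3.89+0.0934·1.02)/(3.89+0.0934·0.469)] = 41.65·ln(3.985/3.934) = 0.5411 kmol/m³.
C_U = (C_{A0}−C_A)−C_D = 0.009667 kmol/m³; S̃_{D/U} = 0.5411/0.009667 = 56.0.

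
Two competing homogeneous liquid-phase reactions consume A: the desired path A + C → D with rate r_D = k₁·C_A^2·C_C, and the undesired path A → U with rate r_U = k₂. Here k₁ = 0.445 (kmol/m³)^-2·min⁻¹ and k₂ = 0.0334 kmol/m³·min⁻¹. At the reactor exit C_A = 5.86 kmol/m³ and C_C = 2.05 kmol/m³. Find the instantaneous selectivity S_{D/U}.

S_{D/U} = r_D/r_U = (k₁·C_A^2·C_C)/(k₂) = (k₁/k₂)·C_A^2·C_C.
= (0.445×5.860^2×2.050) / (0.0334) = 31.33/0.03340 = 938.

938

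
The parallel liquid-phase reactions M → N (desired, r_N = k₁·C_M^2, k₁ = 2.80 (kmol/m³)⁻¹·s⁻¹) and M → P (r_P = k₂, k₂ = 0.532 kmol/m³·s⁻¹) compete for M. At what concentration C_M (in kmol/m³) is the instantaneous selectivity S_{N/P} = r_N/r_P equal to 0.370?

S_{N/P} = (k₁/k₂)·C_M^2 ⇒ C_M = (S·k₂/k₁)^(0.5).
= (0.370×0.532/2.80)^(0.5) = (0.07030)^(0.5) = 0.265 kmol/m³.

0.265 kmol/m³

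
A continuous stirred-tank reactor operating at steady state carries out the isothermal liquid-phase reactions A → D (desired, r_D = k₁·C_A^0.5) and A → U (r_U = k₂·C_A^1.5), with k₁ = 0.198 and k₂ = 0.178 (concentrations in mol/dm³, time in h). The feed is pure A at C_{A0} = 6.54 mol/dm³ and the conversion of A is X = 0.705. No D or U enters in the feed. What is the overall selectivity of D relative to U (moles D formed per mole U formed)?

0.577

Exit C_A = C_{A0}(1−X) = 6.54×0.295 = 1.929 mol/dm³.
In a CSTR the entire volume is at exit conditions, so r_D = 0.198×1.929^0.5 = 0.2750 and r_U = 0.178×1.929^1.5 = 0.4770.
Overall selectivity = C_D/C_U = r_Dτ/(r_Uτ) = r_D/r_U = 0.577.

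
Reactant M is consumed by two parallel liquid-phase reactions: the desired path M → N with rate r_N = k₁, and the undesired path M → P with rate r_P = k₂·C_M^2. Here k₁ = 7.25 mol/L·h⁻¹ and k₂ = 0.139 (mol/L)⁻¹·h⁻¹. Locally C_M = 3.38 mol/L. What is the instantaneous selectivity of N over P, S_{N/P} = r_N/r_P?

S_{N/P} = r_N/r_P = (k₁)/(k₂·C_M^2) = (k₁/k₂)·C_M^-2.
= (7.25) / (0.139×3.380^2) = 7.250/1.588 = 4.57.
The undesired path is higher order in M, so low C_M (CSTR or dilute feed) favours N.

4.57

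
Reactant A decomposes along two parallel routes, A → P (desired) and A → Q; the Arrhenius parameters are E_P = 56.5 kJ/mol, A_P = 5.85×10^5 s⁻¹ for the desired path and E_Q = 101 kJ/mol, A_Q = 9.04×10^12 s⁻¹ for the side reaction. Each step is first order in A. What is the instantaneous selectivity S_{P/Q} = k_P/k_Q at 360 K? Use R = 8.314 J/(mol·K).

0.185

k_P/k_Q = (A_P/A_Q)·exp[−(E_P−E_Q)/(RT)] = (A_P/A_Q)·exp[(E_Q−E_P)/(RT)].
(E_Q−E_P)/(RT) = (101−56.5)×10³/(8.314×360) = 44500/2993 = 14.87.
k_P/k_Q = (5.85×10^5/9.04×10^12)·exp(14.87) = 6.471×10^-8 × 2.864×10^6 = 0.185.
Since E_P < E_Q, lowering the temperature improves selectivity toward P.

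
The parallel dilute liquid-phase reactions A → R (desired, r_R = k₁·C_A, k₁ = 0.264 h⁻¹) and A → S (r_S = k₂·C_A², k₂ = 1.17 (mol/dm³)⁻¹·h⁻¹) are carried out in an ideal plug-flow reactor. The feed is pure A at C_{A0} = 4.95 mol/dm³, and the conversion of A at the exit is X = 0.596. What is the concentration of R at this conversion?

C_A = C_{A0}(1−X) = 2.000 mol/dm³.
Along a PFR/batch, dC_R/dC_A = −r_R/(r_R+r_S) = −k₁/(k₁+k₂·C_A).
Integrating from C_{A0} to C_A: C_R = (0.264/1.17)·ln[(0.264+1.17·4.95)/(0.264+1.17·2.00)] = 0.2256·ln(6.056/2.604) = 0.1904 mol/dm³.

0.190 mol/dm³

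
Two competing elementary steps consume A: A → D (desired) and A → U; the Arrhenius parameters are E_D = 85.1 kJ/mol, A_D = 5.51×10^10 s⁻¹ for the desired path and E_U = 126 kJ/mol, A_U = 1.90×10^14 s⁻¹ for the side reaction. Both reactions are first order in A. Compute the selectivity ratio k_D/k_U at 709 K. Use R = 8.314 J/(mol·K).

0.299

k_D/k_U = (A_D/A_U)·exp[−(E_D−E_U)/(RT)] = (A_D/A_U)·exp[(E_U−E_D)/(RT)].
(E_U−E_D)/(RT) = (126−85.1)×10³/(8.314×709) = 40900/5895 = 6.939.
k_D/k_U = (5.51×10^10/1.90×10^14)·exp(6.939) = 2.900×10^-4 × 1031 = 0.299.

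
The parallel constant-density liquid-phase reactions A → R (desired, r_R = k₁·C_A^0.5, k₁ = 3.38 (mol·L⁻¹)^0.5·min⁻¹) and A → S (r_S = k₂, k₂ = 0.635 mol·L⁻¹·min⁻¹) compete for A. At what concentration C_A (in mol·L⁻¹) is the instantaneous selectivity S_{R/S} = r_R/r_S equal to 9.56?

S_{R/S} = (k₁/k₂)·C_A^0.5 ⇒ C_A = (S·k₂/k₁)^(2).
= (9.56×0.635/3.38)^(2) = (1.796)^(2) = 3.23 mol·L⁻¹.

3.23 mol·L⁻¹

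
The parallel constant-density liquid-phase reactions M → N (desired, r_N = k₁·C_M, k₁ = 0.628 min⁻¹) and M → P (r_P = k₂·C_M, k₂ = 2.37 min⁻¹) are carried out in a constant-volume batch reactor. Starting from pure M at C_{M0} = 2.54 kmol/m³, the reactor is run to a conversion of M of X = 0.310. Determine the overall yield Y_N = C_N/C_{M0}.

0.0649

C_M = C_{M0}(1−X) = 1.753 kmol/m³.
Both paths are first order in M, so the instantaneous fraction to N is constant: dC_N/d(−C_M) = k₁/(k₁+k₂) = 0.2095.
C_N = 0.2095·(C_{M0}−C_M) = 0.2095×0.7874 = 0.165 kmol/m³.
Y_N = C_N/C_{M0} = 0.1649/2.54 = 0.0649.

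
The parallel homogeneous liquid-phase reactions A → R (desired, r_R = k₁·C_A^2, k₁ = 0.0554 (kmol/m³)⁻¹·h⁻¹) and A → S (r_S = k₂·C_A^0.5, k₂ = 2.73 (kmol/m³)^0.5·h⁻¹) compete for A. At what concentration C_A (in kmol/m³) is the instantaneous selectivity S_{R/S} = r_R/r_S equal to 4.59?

S_{R/S} = (k₁/k₂)·C_A^1.5 ⇒ C_A = (S·k₂/k₁)^(1/1.5).
= (4.59×2.73/0.0554)^(0.6667) = (226.2)^(0.6667) = 37.1 kmol/m³.

37.1 kmol/m³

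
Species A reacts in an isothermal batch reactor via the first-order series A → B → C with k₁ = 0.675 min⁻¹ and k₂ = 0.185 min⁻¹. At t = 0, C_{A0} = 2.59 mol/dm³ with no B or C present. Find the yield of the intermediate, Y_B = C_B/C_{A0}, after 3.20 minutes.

0.603

For first-order series with pure A initially, C_B(t) = k₁C_{A0}/(k₂−k₁)·(e^(−k₁t) − e^(−k₂t)).
e^(−k₁t) = e^(−0.675×3.20) = e^(−2.160) = 0.1153; e^(−k₂t) = e^(−0.5920) = 0.5532.
C_B = 0.675×2.59/(0.185−0.675) × (0.1153−0.5532) = (-3.568)×(-0.4379) = 1.562 mol/dm³.
Y_B = C_B/C_{A0} = 1.562/2.59 = 0.603.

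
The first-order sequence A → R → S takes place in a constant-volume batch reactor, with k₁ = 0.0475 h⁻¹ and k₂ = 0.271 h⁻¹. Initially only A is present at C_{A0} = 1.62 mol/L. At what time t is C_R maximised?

Setting dC_R/dt = 0 gives t_opt = ln(k₂/k₁)/(k₂−k₁).
= ln(0.271/0.0475)/(0.271−0.0475) = ln(5.705)/0.2235 = 1.741/0.2235 = 7.79 h.

7.79 h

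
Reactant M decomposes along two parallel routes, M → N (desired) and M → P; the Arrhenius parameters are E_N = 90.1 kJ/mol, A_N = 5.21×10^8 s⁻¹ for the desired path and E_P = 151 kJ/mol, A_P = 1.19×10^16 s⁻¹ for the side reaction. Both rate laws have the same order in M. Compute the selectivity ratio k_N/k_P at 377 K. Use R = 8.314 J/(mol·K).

12.0

With equal orders, S_{N/P} = k_N/k_P = (A_N/A_P)·exp[(E_P−E_N)/(RT)].
(E_P−E_N)/(RT) = (151−90.1)×10³/(8.314×377) = 60900/3134 = 19.43.
k_N/k_P = (5.21×10^8/1.19×10^16)·exp(19.43) = 4.378×10^-8 × 2.743×10^8 = 12.0.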